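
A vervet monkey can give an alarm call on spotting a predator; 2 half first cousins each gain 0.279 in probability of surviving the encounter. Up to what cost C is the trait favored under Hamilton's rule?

0.034875

r to a half first cousin = 1/16 (half first cousins share one grandparent — one path of length 4: r = (1/2)^4 = 1/16).
Hamilton's rule: n·r·B > C, so the trait is favored while C < n·r·B = 2·0.0625·0.279 = 0.034875.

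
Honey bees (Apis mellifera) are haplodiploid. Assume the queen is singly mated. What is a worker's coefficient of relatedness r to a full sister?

Haplodiploid full sisters inherit their father's entire haploid genome identically (contributing 1/2) and on average half of their mother's contribution (1/2 · 1/2 = 1/4); r = 1/2 + 1/4 = 3/4.

0.75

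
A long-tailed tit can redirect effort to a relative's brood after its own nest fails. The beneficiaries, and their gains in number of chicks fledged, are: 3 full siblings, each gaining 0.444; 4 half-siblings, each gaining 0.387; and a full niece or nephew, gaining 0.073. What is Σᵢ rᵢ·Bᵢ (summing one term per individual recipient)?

1.07125

r to a full sibling = 1/2 (full sibs share both parents — two paths of length 2: r = 2·(1/2)^2 = 1/2).
r to a half-sibling = 1/4 (half-sibs share one parent — one path of length 2: r = (1/2)^2 = 1/4).
r to a full niece or nephew = 1/4 (full aunt/uncle↔niece/nephew: two paths of length 3 through the shared grandparent pair: r = 2·(1/2)^3 = 1/4).
Summing one r·B term per recipient: 3·0.5·0.444 + 4·0.25·0.387 + 1·0.25·0.073 = 1.07125.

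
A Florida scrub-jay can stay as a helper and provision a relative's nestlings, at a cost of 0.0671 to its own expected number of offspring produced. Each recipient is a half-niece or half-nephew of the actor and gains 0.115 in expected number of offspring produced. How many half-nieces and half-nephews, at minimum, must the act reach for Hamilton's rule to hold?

r to a half-niece or half-nephew = 1/8 (half-aunt/uncle↔niece/nephew: one path of length 3: r = (1/2)^3 = 1/8).
Hamilton's rule: n·r·B > C  ⇒  n > C/(r·B) = 0.0671/(0.125·0.115) = 4.668.
The smallest integer exceeding 4.668 is 5.

5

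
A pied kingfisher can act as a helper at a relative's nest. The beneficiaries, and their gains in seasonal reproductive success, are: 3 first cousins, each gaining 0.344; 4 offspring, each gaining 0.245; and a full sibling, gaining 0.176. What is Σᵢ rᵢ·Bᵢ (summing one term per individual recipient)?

r to a first cousin = 1/8 (first cousins share one grandparent pair — two paths of length 4: r = 2·(1/2)^4 = 1/8).
r to an offspring = 1/2 (one parent–offspring link: r = (1/2)^1 = 1/2).
r to a full sibling = 1/2 (full sibs share both parents — two paths of length 2: r = 2·(1/2)^2 = 1/2).
Summing one r·B term per recipient: 3·0.125·0.344 + 4·0.5·0.245 + 1·0.5·0.176 = 0.707.

0.707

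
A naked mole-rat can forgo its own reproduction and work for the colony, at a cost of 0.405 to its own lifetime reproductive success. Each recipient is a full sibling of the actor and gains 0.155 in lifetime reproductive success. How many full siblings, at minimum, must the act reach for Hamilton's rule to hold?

r to a full sibling = 0.5 (full sibs share both parents — two paths of length 2: r = 2·(1/2)^2 = 1/2).
Hamilton's rule: n·r·B > C  ⇒  n > C/(r·B) = 0.405/(0.5·0.155) = 5.226.
The smallest integer exceeding 5.226 is 6.

6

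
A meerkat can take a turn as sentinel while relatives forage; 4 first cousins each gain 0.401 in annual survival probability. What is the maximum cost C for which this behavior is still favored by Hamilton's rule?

0.2005

r to a first cousin = 1/8 (first cousins share one grandparent pair — two paths of length 4: r = 2·(1/2)^4 = 1/8).
Hamilton's rule: n·r·B > C, so the trait is favored while C < n·r·B = 4·0.125·0.401 = 0.2005.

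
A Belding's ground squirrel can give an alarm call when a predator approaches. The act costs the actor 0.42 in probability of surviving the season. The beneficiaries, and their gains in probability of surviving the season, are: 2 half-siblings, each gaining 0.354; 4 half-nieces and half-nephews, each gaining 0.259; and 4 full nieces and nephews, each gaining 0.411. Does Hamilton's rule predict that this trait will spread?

Yes

Hamilton's rule: the trait is favored when the sum of r·B over every recipient exceeds the actor's cost C.
r to a half-sibling = 1/4 (half-sibs share one parent — one path of length 2: r = (1/2)^2 = 1/4).
r to a half-niece or half-nephew = 1/8 (half-aunt/uncle↔niece/nephew: one path of length 3: r = (1/2)^3 = 1/8).
r to a full niece or nephew = 0.25 (full aunt/uncle↔niece/nephew: two paths of length 3 through the shared grandparent pair: r = 2·(1/2)^3 = 1/4).
Summing one r·B term per recipient: 2·0.25·0.354 + 4·0.125·0.259 + 4·0.25·0.411 = 0.7175.
0.7175 > 0.42: the indirect benefit exceeds the cost.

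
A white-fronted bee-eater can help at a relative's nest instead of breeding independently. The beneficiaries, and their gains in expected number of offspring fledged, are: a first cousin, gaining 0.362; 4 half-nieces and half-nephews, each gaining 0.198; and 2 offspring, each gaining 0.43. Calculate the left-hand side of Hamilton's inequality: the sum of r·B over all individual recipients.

0.57425

r to a first cousin = 0.125 (first cousins share one grandparent pair — two paths of length 4: r = 2·(1/2)^4 = 1/8).
r to a half-niece or half-nephew = 1/8 (half-aunt/uncle↔niece/nephew: one path of length 3: r = (1/2)^3 = 1/8).
r to an offspring = 1/2 (one parent–offspring link: r = (1/2)^1 = 1/2).
Summing one r·B term per recipient: 1·0.125·0.362 + 4·0.125·0.198 + 2·0.5·0.43 = 0.57425.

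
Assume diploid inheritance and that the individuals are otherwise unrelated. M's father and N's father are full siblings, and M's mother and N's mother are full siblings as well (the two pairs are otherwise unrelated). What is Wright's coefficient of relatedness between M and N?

With two independent routes of shared ancestry, r is the sum of the two contributions.
M and N are related in two ways: first cousins through their fathers (r = 1/8) and first cousins through their mothers (r = 1/8) — i.e. double first cousins.
r = 1/8 + 1/8 = 1/4 = 0.25.

0.25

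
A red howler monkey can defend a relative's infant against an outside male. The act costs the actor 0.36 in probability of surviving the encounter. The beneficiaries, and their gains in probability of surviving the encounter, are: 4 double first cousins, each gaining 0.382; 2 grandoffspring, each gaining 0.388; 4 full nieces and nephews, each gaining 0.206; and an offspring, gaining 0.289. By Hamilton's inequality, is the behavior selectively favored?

Hamilton's rule: the trait is favored when the sum of r·B over every recipient exceeds the actor's cost C.
r to a double first cousin = 0.25 (double first cousins share both grandparent pairs — four paths of length 4: r = 4·(1/2)^4 = 1/4).
r to a grandoffspring = 0.25 (two parent–offspring links: r = (1/2)^2 = 1/4).
r to a full niece or nephew = 0.25 (full aunt/uncle↔niece/nephew: two paths of length 3 through the shared grandparent pair: r = 2·(1/2)^3 = 1/4).
r to an offspring = 0.5 (one parent–offspring link: r = (1/2)^1 = 1/2).
Summing one r·B term per recipient: 4·0.25·0.382 + 2·0.25·0.388 + 4·0.25·0.206 + 1·0.5·0.289 = 0.9265.
0.9265 > 0.36: the indirect benefit exceeds the cost.

Yes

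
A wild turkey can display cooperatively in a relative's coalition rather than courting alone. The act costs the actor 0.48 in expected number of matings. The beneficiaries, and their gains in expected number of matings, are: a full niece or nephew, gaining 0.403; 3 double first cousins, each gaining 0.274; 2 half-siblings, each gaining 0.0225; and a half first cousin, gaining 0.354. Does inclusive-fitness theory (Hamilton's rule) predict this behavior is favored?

No

Hamilton's rule: the trait is favored when the sum of r·B over every recipient exceeds the actor's cost C.
r to a full niece or nephew = 0.25 (full aunt/uncle↔niece/nephew: two paths of length 3 through the shared grandparent pair: r = 2·(1/2)^3 = 1/4).
r to a double first cousin = 1/4 (double first cousins share both grandparent pairs — four paths of length 4: r = 4·(1/2)^4 = 1/4).
r to a half-sibling = 0.25 (half-sibs share one parent — one path of length 2: r = (1/2)^2 = 1/4).
r to a half first cousin = 1/16 (half first cousins share one grandparent — one path of length 4: r = (1/2)^4 = 1/16).
Summing one r·B term per recipient: 1·0.25·0.403 + 3·0.25·0.274 + 2·0.25·0.0225 + 1·0.0625·0.354 = 0.339625.
0.339625 < 0.48: the indirect benefit is less than the cost.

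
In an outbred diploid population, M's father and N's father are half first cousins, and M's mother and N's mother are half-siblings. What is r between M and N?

Independent pedigree routes through distinct common ancestors add.
M and N are related in two ways: half second cousins through their fathers (r = 1/64) and half first cousins through their mothers (r = 1/16).
r = 1/64 + 1/16 = 5/64 = 0.078125.

0.078125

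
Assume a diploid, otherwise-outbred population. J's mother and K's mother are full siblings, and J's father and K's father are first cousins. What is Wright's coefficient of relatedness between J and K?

0.15625

Relatedness sums over independent paths through distinct common ancestors.
J and K are related in two ways: first cousins through their mothers (r = 1/8) and second cousins through their fathers (r = 1/32).
r = 1/8 + 1/32 = 5/32 = 0.15625.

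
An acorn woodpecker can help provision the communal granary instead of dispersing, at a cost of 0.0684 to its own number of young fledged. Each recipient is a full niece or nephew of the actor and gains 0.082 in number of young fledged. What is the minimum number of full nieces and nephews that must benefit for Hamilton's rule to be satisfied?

r to a full niece or nephew = 0.25 (full aunt/uncle↔niece/nephew: two paths of length 3 through the shared grandparent pair: r = 2·(1/2)^3 = 1/4).
Hamilton's rule: n·r·B > C  ⇒  n > C/(r·B) = 0.0684/(0.25·0.082) = 3.337.
The smallest integer exceeding 3.337 is 4.

4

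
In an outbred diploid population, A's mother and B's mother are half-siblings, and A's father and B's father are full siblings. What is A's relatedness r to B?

0.1875

Wright's path rule: contributions from independent ancestry routes add.
A and B are related in two ways: half first cousins through their mothers (r = 1/16) and first cousins through their fathers (r = 1/8).
r = 1/16 + 1/8 = 0.1875.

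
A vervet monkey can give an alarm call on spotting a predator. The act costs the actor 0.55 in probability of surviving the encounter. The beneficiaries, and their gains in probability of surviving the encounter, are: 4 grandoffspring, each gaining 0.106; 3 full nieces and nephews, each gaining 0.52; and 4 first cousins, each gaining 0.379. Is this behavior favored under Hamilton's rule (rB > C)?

Yes

Hamilton's rule: the trait is favored when the sum of r·B over every recipient exceeds the actor's cost C.
r to a grandoffspring = 0.25 (two parent–offspring links: r = (1/2)^2 = 1/4).
r to a full niece or nephew = 0.25 (full aunt/uncle↔niece/nephew: two paths of length 3 through the shared grandparent pair: r = 2·(1/2)^3 = 1/4).
r to a first cousin = 1/8 (first cousins share one grandparent pair — two paths of length 4: r = 2·(1/2)^4 = 1/8).
Summing one r·B term per recipient: 4·0.25·0.106 + 3·0.25·0.52 + 4·0.125·0.379 = 0.6855.
0.6855 > 0.55: the indirect benefit exceeds the cost.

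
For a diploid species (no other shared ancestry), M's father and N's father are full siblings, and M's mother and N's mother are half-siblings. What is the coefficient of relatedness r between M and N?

With two independent routes of shared ancestry, r is the sum of the two contributions.
M and N are related in two ways: first cousins through their fathers (r = 1/8) and half first cousins through their mothers (r = 1/16).
r = 1/8 + 1/16 = 3/16 = 0.1875.

0.1875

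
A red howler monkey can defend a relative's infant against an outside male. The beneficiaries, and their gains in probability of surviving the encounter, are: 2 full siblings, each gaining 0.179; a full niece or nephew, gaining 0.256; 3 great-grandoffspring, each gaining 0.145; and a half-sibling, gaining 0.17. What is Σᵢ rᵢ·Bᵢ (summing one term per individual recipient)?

0.339875

r to a full sibling = 1/2 (full sibs share both parents — two paths of length 2: r = 2·(1/2)^2 = 1/2).
r to a full niece or nephew = 0.25 (full aunt/uncle↔niece/nephew: two paths of length 3 through the shared grandparent pair: r = 2·(1/2)^3 = 1/4).
r to a great-grandoffspring = 1/8 (three parent–offspring links: r = (1/2)^3 = 1/8).
r to a half-sibling = 0.25 (half-sibs share one parent — one path of length 2: r = (1/2)^2 = 1/4).
Summing one r·B term per recipient: 2·0.5·0.179 + 1·0.25·0.256 + 3·0.125·0.145 + 1·0.25·0.17 = 0.339875.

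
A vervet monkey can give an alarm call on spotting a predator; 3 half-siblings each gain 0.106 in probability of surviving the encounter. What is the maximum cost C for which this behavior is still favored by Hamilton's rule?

r to a half-sibling = 0.25 (half-sibs share one parent — one path of length 2: r = (1/2)^2 = 1/4).
Hamilton's rule: n·r·B > C, so the trait is favored while C < n·r·B = 3·0.25·0.106 = 0.0795.

0.0795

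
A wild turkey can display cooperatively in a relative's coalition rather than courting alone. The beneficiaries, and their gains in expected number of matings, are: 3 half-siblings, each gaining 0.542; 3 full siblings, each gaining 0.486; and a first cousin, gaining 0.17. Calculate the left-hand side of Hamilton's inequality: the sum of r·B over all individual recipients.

r to a half-sibling = 1/4 (half-sibs share one parent — one path of length 2: r = (1/2)^2 = 1/4).
r to a full sibling = 0.5 (full sibs share both parents — two paths of length 2: r = 2·(1/2)^2 = 1/2).
r to a first cousin = 1/8 (first cousins share one grandparent pair — two paths of length 4: r = 2·(1/2)^4 = 1/8).
Summing one r·B term per recipient: 3·0.25·0.542 + 3·0.5·0.486 + 1·0.125·0.17 = 1.15675.

1.15675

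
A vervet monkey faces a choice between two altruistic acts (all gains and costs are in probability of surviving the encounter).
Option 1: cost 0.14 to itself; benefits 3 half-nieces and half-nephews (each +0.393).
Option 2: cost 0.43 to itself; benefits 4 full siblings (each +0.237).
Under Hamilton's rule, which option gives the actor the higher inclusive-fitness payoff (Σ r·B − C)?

Option 2

Option 1: r to a half-niece or half-nephew = 0.125.
Option 1: Σ r·B − C = (3·0.125·0.393) − 0.14 = 0.007375.
Option 2: r to a full sibling = 0.5.
Option 2: Σ r·B − C = (4·0.5·0.237) − 0.43 = 0.044.
Option 2 has the higher net inclusive-fitness payoff.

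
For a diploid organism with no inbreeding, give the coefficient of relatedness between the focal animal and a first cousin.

Each parent–offspring link contributes a factor of 1/2, and independent paths through distinct common ancestors add.
First cousins share one grandparent pair — two paths of length 4: r = 2·(1/2)^4 = 1/8.

0.125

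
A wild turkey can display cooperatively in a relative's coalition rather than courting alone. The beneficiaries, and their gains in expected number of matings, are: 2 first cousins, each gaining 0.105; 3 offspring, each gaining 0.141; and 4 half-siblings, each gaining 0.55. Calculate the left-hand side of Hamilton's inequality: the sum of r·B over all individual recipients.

0.78775

r to a first cousin = 0.125 (first cousins share one grandparent pair — two paths of length 4: r = 2·(1/2)^4 = 1/8).
r to an offspring = 1/2 (one parent–offspring link: r = (1/2)^1 = 1/2).
r to a half-sibling = 1/4 (half-sibs share one parent — one path of length 2: r = (1/2)^2 = 1/4).
Summing one r·B term per recipient: 2·0.125·0.105 + 3·0.5·0.141 + 4·0.25·0.55 = 0.78775.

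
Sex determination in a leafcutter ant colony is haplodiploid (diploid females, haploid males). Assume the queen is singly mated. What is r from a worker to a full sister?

Haplodiploid full sisters inherit their father's entire haploid genome identically (contributing 1/2) and on average half of their mother's contribution (1/2 · 1/2 = 1/4); r = 1/2 + 1/4 = 3/4.

0.75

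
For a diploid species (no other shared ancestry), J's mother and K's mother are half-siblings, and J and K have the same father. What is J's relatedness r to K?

0.3125

Wright's path rule: contributions from independent ancestry routes add.
J and K are related in two ways: half first cousins through their mothers (r = 1/16) and half-sibs through their shared father (r = 1/4).
r = 1/16 + 1/4 = 5/16 = 0.3125.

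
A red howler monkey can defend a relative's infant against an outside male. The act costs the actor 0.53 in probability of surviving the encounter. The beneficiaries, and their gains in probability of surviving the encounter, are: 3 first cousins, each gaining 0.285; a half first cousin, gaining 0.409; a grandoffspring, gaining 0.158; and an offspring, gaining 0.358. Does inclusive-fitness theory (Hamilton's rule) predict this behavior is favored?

Hamilton's rule: the trait is favored when the sum of r·B over every recipient exceeds the actor's cost C.
r to a first cousin = 0.125 (first cousins share one grandparent pair — two paths of length 4: r = 2·(1/2)^4 = 1/8).
r to a half first cousin = 0.0625 (half first cousins share one grandparent — one path of length 4: r = (1/2)^4 = 1/16).
r to a grandoffspring = 1/4 (two parent–offspring links: r = (1/2)^2 = 1/4).
r to an offspring = 0.5 (one parent–offspring link: r = (1/2)^1 = 1/2).
Summing one r·B term per recipient: 3·0.125·0.285 + 1·0.0625·0.409 + 1·0.25·0.158 + 1·0.5·0.358 = 0.3509375.
0.3509375 < 0.53: the indirect benefit is less than the cost.

No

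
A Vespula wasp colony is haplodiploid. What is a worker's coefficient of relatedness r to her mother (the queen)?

One meiotic link between diploid queen and diploid daughter: r = 1/2.

0.5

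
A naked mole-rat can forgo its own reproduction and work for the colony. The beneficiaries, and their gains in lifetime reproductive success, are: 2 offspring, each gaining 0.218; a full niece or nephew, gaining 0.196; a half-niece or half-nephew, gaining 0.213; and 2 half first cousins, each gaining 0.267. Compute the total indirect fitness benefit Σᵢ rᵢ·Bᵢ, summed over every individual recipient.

0.327

r to an offspring = 0.5 (one parent–offspring link: r = (1/2)^1 = 1/2).
r to a full niece or nephew = 1/4 (full aunt/uncle↔niece/nephew: two paths of length 3 through the shared grandparent pair: r = 2·(1/2)^3 = 1/4).
r to a half-niece or half-nephew = 1/8 (half-aunt/uncle↔niece/nephew: one path of length 3: r = (1/2)^3 = 1/8).
r to a half first cousin = 1/16 (half first cousins share one grandparent — one path of length 4: r = (1/2)^4 = 1/16).
Summing one r·B term per recipient: 2·0.5·0.218 + 1·0.25·0.196 + 1·0.125·0.213 + 2·0.0625·0.267 = 0.327.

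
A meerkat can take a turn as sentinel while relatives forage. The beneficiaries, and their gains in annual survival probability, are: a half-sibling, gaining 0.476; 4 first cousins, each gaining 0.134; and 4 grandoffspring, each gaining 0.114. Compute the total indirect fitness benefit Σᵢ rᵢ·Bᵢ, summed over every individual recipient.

0.3

r to a half-sibling = 0.25 (half-sibs share one parent — one path of length 2: r = (1/2)^2 = 1/4).
r to a first cousin = 0.125 (first cousins share one grandparent pair — two paths of length 4: r = 2·(1/2)^4 = 1/8).
r to a grandoffspring = 0.25 (two parent–offspring links: r = (1/2)^2 = 1/4).
Summing one r·B term per recipient: 1·0.25·0.476 + 4·0.125·0.134 + 4·0.25·0.114 = 0.3.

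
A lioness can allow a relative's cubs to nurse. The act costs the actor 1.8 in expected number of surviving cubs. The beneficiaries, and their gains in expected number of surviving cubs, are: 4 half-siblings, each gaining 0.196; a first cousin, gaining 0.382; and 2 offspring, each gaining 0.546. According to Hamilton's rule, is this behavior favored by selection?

Hamilton's rule: the trait is favored when the sum of r·B over every recipient exceeds the actor's cost C.
r to a half-sibling = 0.25 (half-sibs share one parent — one path of length 2: r = (1/2)^2 = 1/4).
r to a first cousin = 1/8 (first cousins share one grandparent pair — two paths of length 4: r = 2·(1/2)^4 = 1/8).
r to an offspring = 1/2 (one parent–offspring link: r = (1/2)^1 = 1/2).
Summing one r·B term per recipient: 4·0.25·0.196 + 1·0.125·0.382 + 2·0.5·0.546 = 0.78975.
0.78975 < 1.8: the indirect benefit is less than the cost.

No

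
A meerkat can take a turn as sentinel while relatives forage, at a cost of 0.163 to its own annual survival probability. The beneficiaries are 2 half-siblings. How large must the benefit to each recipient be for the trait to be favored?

r to a half-sibling = 1/4 (half-sibs share one parent — one path of length 2: r = (1/2)^2 = 1/4).
Hamilton's rule with n recipients of equal r: n·r·B > C, so B > C/(n·r) = 0.163/(2·0.25) = 0.326.

0.326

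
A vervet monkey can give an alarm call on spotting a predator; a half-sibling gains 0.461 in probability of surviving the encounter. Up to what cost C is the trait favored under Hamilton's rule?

0.11525

r to a half-sibling = 1/4 (half-sibs share one parent — one path of length 2: r = (1/2)^2 = 1/4).
Hamilton's rule: n·r·B > C, so the trait is favored while C < n·r·B = 1·0.25·0.461 = 0.11525.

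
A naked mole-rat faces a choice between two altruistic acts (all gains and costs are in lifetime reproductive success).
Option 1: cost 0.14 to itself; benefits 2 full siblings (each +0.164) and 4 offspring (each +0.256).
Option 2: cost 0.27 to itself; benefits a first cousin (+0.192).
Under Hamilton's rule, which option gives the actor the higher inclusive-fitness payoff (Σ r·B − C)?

Option 1: r to a full sibling = 0.5.
Option 1: r to an offspring = 0.5.
Option 1: Σ r·B − C = (2·0.5·0.164 + 4·0.5·0.256) − 0.14 = 0.536.
Option 2: r to a first cousin = 0.125.
Option 2: Σ r·B − C = (1·0.125·0.192) − 0.27 = -0.246.
Option 1 has the higher net inclusive-fitness payoff.

Option 1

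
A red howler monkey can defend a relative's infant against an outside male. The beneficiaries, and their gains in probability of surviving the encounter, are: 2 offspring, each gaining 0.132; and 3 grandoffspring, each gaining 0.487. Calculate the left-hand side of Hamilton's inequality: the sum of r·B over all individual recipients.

r to an offspring = 1/2 (one parent–offspring link: r = (1/2)^1 = 1/2).
r to a grandoffspring = 1/4 (two parent–offspring links: r = (1/2)^2 = 1/4).
Summing one r·B term per recipient: 2·0.5·0.132 + 3·0.25·0.487 = 0.49725.

0.49725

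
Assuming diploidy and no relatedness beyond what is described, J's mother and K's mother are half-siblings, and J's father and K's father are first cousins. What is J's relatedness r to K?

Wright's path rule: contributions from independent ancestry routes add.
J and K are related in two ways: half first cousins through their mothers (r = 1/16) and second cousins through their fathers (r = 1/32).
r = 1/16 + 1/32 = 0.09375.

0.09375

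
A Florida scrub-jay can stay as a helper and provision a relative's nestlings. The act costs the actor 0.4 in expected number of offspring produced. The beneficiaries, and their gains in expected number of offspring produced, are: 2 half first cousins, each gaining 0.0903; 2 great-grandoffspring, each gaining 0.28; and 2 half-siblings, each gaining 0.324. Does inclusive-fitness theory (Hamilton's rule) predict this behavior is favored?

No

Hamilton's rule: the trait is favored when the sum of r·B over every recipient exceeds the actor's cost C.
r to a half first cousin = 1/16 (half first cousins share one grandparent — one path of length 4: r = (1/2)^4 = 1/16).
r to a great-grandoffspring = 0.125 (three parent–offspring links: r = (1/2)^3 = 1/8).
r to a half-sibling = 1/4 (half-sibs share one parent — one path of length 2: r = (1/2)^2 = 1/4).
Summing one r·B term per recipient: 2·0.0625·0.0903 + 2·0.125·0.28 + 2·0.25·0.324 = 0.2432875.
0.2432875 < 0.4: the indirect benefit is less than the cost.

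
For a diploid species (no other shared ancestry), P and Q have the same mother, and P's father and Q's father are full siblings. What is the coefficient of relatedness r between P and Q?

Wright's path rule: contributions from independent ancestry routes add.
P and Q are related in two ways: half-sibs through their shared mother (r = 1/4) and first cousins through their fathers (r = 1/8).
r = 1/4 + 1/8 = 0.375.

0.375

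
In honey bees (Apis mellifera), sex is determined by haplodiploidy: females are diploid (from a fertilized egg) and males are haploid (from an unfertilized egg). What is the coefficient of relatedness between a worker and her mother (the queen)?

0.5

One meiotic link between diploid queen and diploid daughter: r = 1/2.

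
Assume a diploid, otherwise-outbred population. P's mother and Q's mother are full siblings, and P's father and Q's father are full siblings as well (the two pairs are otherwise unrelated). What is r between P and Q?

0.25

Independent pedigree routes through distinct common ancestors add.
P and Q are related in two ways: first cousins through their mothers (r = 1/8) and first cousins through their fathers (r = 1/8) — i.e. double first cousins.
r = 1/8 + 1/8 = 1/4 = 0.25.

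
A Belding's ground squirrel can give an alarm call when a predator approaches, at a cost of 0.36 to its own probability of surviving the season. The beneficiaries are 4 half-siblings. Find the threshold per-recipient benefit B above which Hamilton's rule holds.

0.36

r to a half-sibling = 1/4 (half-sibs share one parent — one path of length 2: r = (1/2)^2 = 1/4).
Hamilton's rule with n recipients of equal r: n·r·B > C, so B > C/(n·r) = 0.36/(4·0.25) = 0.36.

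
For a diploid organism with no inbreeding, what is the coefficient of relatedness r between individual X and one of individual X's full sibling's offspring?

0.25

Each parent–offspring link contributes a factor of 1/2, and independent paths through distinct common ancestors add.
Full aunt/uncle↔niece/nephew: two paths of length 3 through the shared grandparent pair: r = 2·(1/2)^3 = 1/4.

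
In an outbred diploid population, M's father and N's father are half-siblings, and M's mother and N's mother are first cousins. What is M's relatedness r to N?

0.09375

Relatedness sums over independent paths through distinct common ancestors.
M and N are related in two ways: half first cousins through their fathers (r = 1/16) and second cousins through their mothers (r = 1/32).
r = 1/16 + 1/32 = 0.09375.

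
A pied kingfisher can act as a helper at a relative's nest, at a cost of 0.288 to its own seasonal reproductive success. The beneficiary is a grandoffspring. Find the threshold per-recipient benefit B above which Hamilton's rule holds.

r to a grandoffspring = 0.25 (two parent–offspring links: r = (1/2)^2 = 1/4).
Hamilton's rule with n recipients of equal r: n·r·B > C, so B > C/(n·r) = 0.288/(1·0.25) = 1.152.

1.152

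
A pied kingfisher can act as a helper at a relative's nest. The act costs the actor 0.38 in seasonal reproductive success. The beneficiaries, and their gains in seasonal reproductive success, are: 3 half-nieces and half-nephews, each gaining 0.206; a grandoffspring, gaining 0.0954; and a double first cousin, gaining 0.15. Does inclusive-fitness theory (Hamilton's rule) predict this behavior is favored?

No

Hamilton's rule: the trait is favored when the sum of r·B over every recipient exceeds the actor's cost C.
r to a half-niece or half-nephew = 1/8 (half-aunt/uncle↔niece/nephew: one path of length 3: r = (1/2)^3 = 1/8).
r to a grandoffspring = 0.25 (two parent–offspring links: r = (1/2)^2 = 1/4).
r to a double first cousin = 0.25 (double first cousins share both grandparent pairs — four paths of length 4: r = 4·(1/2)^4 = 1/4).
Summing one r·B term per recipient: 3·0.125·0.206 + 1·0.25·0.0954 + 1·0.25·0.15 = 0.1386.
0.1386 < 0.38: the indirect benefit is less than the cost.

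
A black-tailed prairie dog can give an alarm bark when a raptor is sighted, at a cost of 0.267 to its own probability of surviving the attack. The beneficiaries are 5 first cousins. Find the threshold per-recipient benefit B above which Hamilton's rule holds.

0.4272

r to a first cousin = 0.125 (first cousins share one grandparent pair — two paths of length 4: r = 2·(1/2)^4 = 1/8).
Hamilton's rule with n recipients of equal r: n·r·B > C, so B > C/(n·r) = 0.267/(5·0.125) = 0.4272.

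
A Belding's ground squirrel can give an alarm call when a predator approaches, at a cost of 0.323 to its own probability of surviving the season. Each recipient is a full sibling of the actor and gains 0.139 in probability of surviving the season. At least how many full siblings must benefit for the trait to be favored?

r to a full sibling = 0.5 (full sibs share both parents — two paths of length 2: r = 2·(1/2)^2 = 1/2).
Hamilton's rule: n·r·B > C  ⇒  n > C/(r·B) = 0.323/(0.5·0.139) = 4.647.
The smallest integer exceeding 4.647 is 5.

5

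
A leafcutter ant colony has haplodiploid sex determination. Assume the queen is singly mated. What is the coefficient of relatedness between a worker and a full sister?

Haplodiploid full sisters inherit their father's entire haploid genome identically (contributing 1/2) and on average half of their mother's contribution (1/2 · 1/2 = 1/4); r = 1/2 + 1/4 = 3/4.

0.75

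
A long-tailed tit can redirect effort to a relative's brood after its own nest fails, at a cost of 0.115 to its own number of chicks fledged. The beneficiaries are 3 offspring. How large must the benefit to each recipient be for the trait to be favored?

r to an offspring = 1/2 (one parent–offspring link: r = (1/2)^1 = 1/2).
Hamilton's rule with n recipients of equal r: n·r·B > C, so B > C/(n·r) = 0.115/(3·0.5) = 0.0767.

0.0767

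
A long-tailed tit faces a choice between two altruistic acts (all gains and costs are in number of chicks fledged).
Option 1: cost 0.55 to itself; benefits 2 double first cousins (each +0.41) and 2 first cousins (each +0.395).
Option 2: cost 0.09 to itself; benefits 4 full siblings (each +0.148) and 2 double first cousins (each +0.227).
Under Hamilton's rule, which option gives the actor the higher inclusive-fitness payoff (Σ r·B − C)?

Option 2

Option 1: r to a double first cousin = 0.25.
Option 1: r to a first cousin = 0.125.
Option 1: Σ r·B − C = (2·0.25·0.41 + 2·0.125·0.395) − 0.55 = -0.24625.
Option 2: r to a full sibling = 0.5.
Option 2: r to a double first cousin = 0.25.
Option 2: Σ r·B − C = (4·0.5·0.148 + 2·0.25·0.227) − 0.09 = 0.3195.
Option 2 has the higher net inclusive-fitness payoff.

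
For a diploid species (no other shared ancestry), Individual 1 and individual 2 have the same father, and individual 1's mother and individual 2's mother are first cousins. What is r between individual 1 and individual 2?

Relatedness sums over independent paths through distinct common ancestors.
Individual 1 and individual 2 are related in two ways: half-sibs through their shared father (r = 1/4) and second cousins through their mothers (r = 1/32).
r = 1/4 + 1/32 = 9/32 = 0.28125.

0.28125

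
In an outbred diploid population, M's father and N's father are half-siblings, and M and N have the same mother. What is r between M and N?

Wright's path rule: contributions from independent ancestry routes add.
M and N are related in two ways: half first cousins through their fathers (r = 1/16) and half-sibs through their shared mother (r = 1/4).
r = 1/16 + 1/4 = 0.3125.

0.3125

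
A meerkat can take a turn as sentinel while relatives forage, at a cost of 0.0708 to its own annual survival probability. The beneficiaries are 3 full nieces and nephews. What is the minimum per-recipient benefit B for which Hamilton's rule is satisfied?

r to a full niece or nephew = 1/4 (full aunt/uncle↔niece/nephew: two paths of length 3 through the shared grandparent pair: r = 2·(1/2)^3 = 1/4).
Hamilton's rule with n recipients of equal r: n·r·B > C, so B > C/(n·r) = 0.0708/(3·0.25) = 0.0944.

0.0944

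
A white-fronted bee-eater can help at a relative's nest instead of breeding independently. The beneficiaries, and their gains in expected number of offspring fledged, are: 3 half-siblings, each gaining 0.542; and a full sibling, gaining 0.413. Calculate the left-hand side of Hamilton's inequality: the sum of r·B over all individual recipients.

r to a half-sibling = 1/4 (half-sibs share one parent — one path of length 2: r = (1/2)^2 = 1/4).
r to a full sibling = 0.5 (full sibs share both parents — two paths of length 2: r = 2·(1/2)^2 = 1/2).
Summing one r·B term per recipient: 3·0.25·0.542 + 1·0.5·0.413 = 0.613.

0.613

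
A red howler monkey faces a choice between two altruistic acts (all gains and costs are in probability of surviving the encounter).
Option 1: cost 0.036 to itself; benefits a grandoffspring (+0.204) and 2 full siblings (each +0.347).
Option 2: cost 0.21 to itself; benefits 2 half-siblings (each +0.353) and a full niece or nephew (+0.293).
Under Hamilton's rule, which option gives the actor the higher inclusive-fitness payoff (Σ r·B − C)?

Option 1

Option 1: r to a grandoffspring = 0.25.
Option 1: r to a full sibling = 0.5.
Option 1: Σ r·B − C = (1·0.25·0.204 + 2·0.5·0.347) − 0.036 = 0.362.
Option 2: r to a half-sibling = 0.25.
Option 2: r to a full niece or nephew = 0.25.
Option 2: Σ r·B − C = (2·0.25·0.353 + 1·0.25·0.293) − 0.21 = 0.03975.
Option 1 has the higher net inclusive-fitness payoff.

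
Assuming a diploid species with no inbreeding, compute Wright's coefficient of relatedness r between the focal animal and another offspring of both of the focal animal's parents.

0.5

Each parent–offspring link contributes a factor of 1/2, and independent paths through distinct common ancestors add.
Full sibs share both parents — two paths of length 2: r = 2·(1/2)^2 = 1/2.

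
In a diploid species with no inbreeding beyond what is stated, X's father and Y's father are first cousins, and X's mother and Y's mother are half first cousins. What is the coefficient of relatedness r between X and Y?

Relatedness sums over independent paths through distinct common ancestors.
X and Y are related in two ways: second cousins through their fathers (r = 1/32) and half second cousins through their mothers (r = 1/64).
r = 1/32 + 1/64 = 3/64 = 0.046875.

0.046875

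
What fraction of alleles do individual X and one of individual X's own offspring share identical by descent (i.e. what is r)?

Each parent–offspring link contributes a factor of 1/2, and independent paths through distinct common ancestors add.
One parent–offspring link: r = (1/2)^1 = 1/2.

0.5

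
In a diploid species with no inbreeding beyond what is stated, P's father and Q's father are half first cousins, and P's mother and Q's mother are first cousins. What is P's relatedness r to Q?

With two independent routes of shared ancestry, r is the sum of the two contributions.
P and Q are related in two ways: half second cousins through their fathers (r = 1/64) and second cousins through their mothers (r = 1/32).
r = 1/64 + 1/32 = 0.046875.

0.046875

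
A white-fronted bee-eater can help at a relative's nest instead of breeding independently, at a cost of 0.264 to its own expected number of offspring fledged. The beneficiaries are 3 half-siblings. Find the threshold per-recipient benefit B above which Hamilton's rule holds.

r to a half-sibling = 1/4 (half-sibs share one parent — one path of length 2: r = (1/2)^2 = 1/4).
Hamilton's rule with n recipients of equal r: n·r·B > C, so B > C/(n·r) = 0.264/(3·0.25) = 0.352.

0.352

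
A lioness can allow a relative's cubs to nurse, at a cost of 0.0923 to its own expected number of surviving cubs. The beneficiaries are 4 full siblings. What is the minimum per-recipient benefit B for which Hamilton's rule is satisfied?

r to a full sibling = 1/2 (full sibs share both parents — two paths of length 2: r = 2·(1/2)^2 = 1/2).
Hamilton's rule with n recipients of equal r: n·r·B > C, so B > C/(n·r) = 0.0923/(4·0.5) = 0.0461.

0.0461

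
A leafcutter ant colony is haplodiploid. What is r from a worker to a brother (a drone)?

0.25

Her haploid brother carries none of their father's genes and a random half of their mother's genome; that half matches the maternal half of her own genome with probability 1/2: r = 1/2 · 1/2 = 1/4.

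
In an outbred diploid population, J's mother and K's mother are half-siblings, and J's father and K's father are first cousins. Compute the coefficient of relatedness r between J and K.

0.09375

Wright's path rule: contributions from independent ancestry routes add.
J and K are related in two ways: half first cousins through their mothers (r = 1/16) and second cousins through their fathers (r = 1/32).
r = 1/16 + 1/32 = 3/32 = 0.09375.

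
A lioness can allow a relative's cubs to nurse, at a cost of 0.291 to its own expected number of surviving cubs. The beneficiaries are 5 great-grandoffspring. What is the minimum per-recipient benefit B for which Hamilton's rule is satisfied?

0.4656

r to a great-grandoffspring = 0.125 (three parent–offspring links: r = (1/2)^3 = 1/8).
Hamilton's rule with n recipients of equal r: n·r·B > C, so B > C/(n·r) = 0.291/(5·0.125) = 0.4656.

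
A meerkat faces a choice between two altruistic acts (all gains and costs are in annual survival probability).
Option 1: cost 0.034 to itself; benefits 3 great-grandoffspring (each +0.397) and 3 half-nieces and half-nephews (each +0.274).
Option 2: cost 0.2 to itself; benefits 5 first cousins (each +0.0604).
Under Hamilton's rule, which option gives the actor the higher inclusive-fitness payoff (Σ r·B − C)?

Option 1: r to a great-grandoffspring = 0.125.
Option 1: r to a half-niece or half-nephew = 0.125.
Option 1: Σ r·B − C = (3·0.125·0.397 + 3·0.125·0.274) − 0.034 = 0.217625.
Option 2: r to a first cousin = 0.125.
Option 2: Σ r·B − C = (5·0.125·0.0604) − 0.2 = -0.16225.
Option 1 has the higher net inclusive-fitness payoff.

Option 1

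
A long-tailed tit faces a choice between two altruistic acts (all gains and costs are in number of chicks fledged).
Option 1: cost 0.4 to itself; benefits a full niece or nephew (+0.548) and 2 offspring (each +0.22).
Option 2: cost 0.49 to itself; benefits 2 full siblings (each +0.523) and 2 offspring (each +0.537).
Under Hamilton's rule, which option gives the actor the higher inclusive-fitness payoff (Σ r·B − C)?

Option 2

Option 1: r to a full niece or nephew = 0.25.
Option 1: r to an offspring = 0.5.
Option 1: Σ r·B − C = (1·0.25·0.548 + 2·0.5·0.22) − 0.4 = -0.043.
Option 2: r to a full sibling = 0.5.
Option 2: r to an offspring = 0.5.
Option 2: Σ r·B − C = (2·0.5·0.523 + 2·0.5·0.537) − 0.49 = 0.57.
Option 2 has the higher net inclusive-fitness payoff.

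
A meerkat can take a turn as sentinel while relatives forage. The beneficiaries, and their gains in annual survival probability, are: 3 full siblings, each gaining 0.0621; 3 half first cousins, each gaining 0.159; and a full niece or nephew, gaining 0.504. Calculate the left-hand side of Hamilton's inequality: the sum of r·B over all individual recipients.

r to a full sibling = 0.5 (full sibs share both parents — two paths of length 2: r = 2·(1/2)^2 = 1/2).
r to a half first cousin = 1/16 (half first cousins share one grandparent — one path of length 4: r = (1/2)^4 = 1/16).
r to a full niece or nephew = 1/4 (full aunt/uncle↔niece/nephew: two paths of length 3 through the shared grandparent pair: r = 2·(1/2)^3 = 1/4).
Summing one r·B term per recipient: 3·0.5·0.0621 + 3·0.0625·0.159 + 1·0.25·0.504 = 0.2489625.

0.2489625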